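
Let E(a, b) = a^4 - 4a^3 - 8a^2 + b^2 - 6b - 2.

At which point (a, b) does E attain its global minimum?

E(a,b) separates as P(a) + Q(b) − 2, so its minimum is min P + min Q − 2.
P'(a) = 4a(a - 4)(a + 1) vanishes at a ∈ {-1, 0, 4}; Q'(b) = 2b - 6 vanishes at b ∈ {3}.
Local minima of P (where P''>0): P(-1)=-3, P(4)=-128. Local minima of Q: Q(3)=-9.
So the global minimum of E is P(4) + Q(3) − 2 = -128 − 9 − 2 = -139, attained at (4, 3).

(4, 3)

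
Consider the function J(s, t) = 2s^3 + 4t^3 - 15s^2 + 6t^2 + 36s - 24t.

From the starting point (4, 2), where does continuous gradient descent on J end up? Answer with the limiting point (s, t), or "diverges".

(3, 1)

J is separable, so gradient descent decouples: s follows -∂J/∂s, t follows -∂J/∂t.
∂J/∂s = 6(s - 3)(s - 2); at s=4 this is 12, so s decreases.
∂J/∂t = 12(t - 1)(t + 2); at t=2 this is 48, so t decreases.
s converges to its nearest critical value 3 (a local min of the s-part); t converges to 1. The iterate converges to (3, 1).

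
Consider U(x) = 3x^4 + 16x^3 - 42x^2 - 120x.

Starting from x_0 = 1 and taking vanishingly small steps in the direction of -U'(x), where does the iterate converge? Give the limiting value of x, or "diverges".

U'(x) = 12(x - 2)(x + 1)(x + 5), so U'(1) = -144.
Gradient descent moves in the -U' direction, i.e. x is increasing.
The nearest critical point in that direction is x = 2, where U'' = 252 > 0 (a local minimum). The iterate converges there.

2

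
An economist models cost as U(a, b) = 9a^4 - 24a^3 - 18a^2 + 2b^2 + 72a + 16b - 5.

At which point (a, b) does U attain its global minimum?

U(a,b) separates as P(a) + Q(b) − 5, so its minimum is min P + min Q − 5.
P'(a) = 36(a - 2)(a - 1)(a + 1) vanishes at a ∈ {-1, 1, 2}; Q'(b) = 4b + 16 vanishes at b ∈ {-4}.
Local minima of P (where P''>0): P(-1)=-57, P(2)=24. Local minima of Q: Q(-4)=-32.
So the global minimum of U is P(-1) + Q(-4) − 5 = -57 − 32 − 5 = -94, attained at (-1, -4).

(-1, -4)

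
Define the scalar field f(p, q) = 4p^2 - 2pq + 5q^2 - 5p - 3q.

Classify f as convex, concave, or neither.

convex

f is quadratic, so its Hessian is the constant matrix H = [[8, -2], [-2, 10]].
det(H) = 76, tr(H) = 18.
det(H) > 0 and tr(H) > 0, so H is positive definite everywhere: convex.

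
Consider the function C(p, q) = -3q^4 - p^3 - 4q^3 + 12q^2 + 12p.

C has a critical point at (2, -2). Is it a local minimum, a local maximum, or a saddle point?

local maximum

The mixed partial ∂²C/∂p∂q is 0, so the Hessian at any point is diag(C_pp, C_qq) = diag(-6p, 12(-3q^2 - 2q + 2)).
At (2, -2): H = diag(-12, -72).
Both eigenvalues are negative, so H is negative definite: a local maximum.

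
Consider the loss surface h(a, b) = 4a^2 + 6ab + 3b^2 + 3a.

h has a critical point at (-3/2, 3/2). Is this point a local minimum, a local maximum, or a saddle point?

The Hessian of h is constant: H = [[8, 6], [6, 6]].
det(H) = 8·6 − 6² = 12.
det(H) > 0 and tr(H) = 14 > 0, so H is positive definite and the point is a local minimum.

local minimum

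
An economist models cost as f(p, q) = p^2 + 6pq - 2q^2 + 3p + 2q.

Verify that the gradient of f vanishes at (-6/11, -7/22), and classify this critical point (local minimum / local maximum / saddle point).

saddle point

∇f = (2p + 6q + 3, 6p - 4q + 2); substituting (-6/11, -7/22) gives ∇f = (0, 0), so (-6/11, -7/22) is indeed a critical point.
The Hessian of f is constant: H = [[2, 6], [6, -4]].
det(H) = 2·(-4) − 6² = -44.
Since det(H) < 0, H is indefinite and the critical point is a saddle point.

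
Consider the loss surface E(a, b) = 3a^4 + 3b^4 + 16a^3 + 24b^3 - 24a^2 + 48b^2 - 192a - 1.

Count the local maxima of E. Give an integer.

1

E separates as a function of a plus a function of b, so ∇E=0 decouples.
∂E/∂a = 12(a - 2)(a + 2)(a + 4) = 0 at a ∈ {-4, -2, 2}; ∂E/∂b = 12b(b + 2)(b + 4) = 0 at b ∈ {-4, -2, 0}.
The Hessian is diagonal: diag(E_aa, E_bb). Second derivatives: E_aa(-4)=144, E_aa(-2)=-96, E_aa(2)=288; E_bb(-4)=96, E_bb(-2)=-48, E_bb(0)=96.
Local maxima occur where both diagonal entries negative: (-2, -2). Count: 1.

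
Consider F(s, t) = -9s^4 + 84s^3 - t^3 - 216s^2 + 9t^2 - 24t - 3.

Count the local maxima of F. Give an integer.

2

F separates as a function of s plus a function of t, so ∇F=0 decouples.
∂F/∂s = -36s(s - 4)(s - 3) = 0 at s ∈ {0, 3, 4}; ∂F/∂t = -3(t - 4)(t - 2) = 0 at t ∈ {2, 4}.
The Hessian is diagonal: diag(F_ss, F_tt). Second derivatives: F_ss(0)=-432, F_ss(3)=108, F_ss(4)=-144; F_tt(2)=6, F_tt(4)=-6.
Local maxima occur where both diagonal entries negative: (0, 4), (4, 4). Count: 2.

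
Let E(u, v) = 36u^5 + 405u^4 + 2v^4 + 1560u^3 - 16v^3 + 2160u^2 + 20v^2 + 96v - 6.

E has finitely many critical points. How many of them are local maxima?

2

E separates as a function of u plus a function of v, so ∇E=0 decouples.
∂E/∂u = 180u(u + 2)(u + 3)(u + 4) = 0 at u ∈ {-4, -3, -2, 0}; ∂E/∂v = 8(v - 4)(v - 3)(v + 1) = 0 at v ∈ {-1, 3, 4}.
The Hessian is diagonal: diag(E_uu, E_vv). Second derivatives: E_uu(-4)=-1440, E_uu(-3)=540, E_uu(-2)=-720, E_uu(0)=4320; E_vv(-1)=160, E_vv(3)=-32, E_vv(4)=40.
Local maxima occur where both diagonal entries negative: (-4, 3), (-2, 3). Count: 2.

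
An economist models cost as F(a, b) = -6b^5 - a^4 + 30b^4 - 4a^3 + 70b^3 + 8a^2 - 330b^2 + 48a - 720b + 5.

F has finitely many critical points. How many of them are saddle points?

F separates as a function of a plus a function of b, so ∇F=0 decouples.
∂F/∂a = -4(a - 2)(a + 2)(a + 3) = 0 at a ∈ {-3, -2, 2}; ∂F/∂b = -30(b - 4)(b - 3)(b + 1)(b + 2) = 0 at b ∈ {-2, -1, 3, 4}.
The Hessian is diagonal: diag(F_aa, F_bb). Second derivatives: F_aa(-3)=-20, F_aa(-2)=16, F_aa(2)=-80; F_bb(-2)=900, F_bb(-1)=-600, F_bb(3)=600, F_bb(4)=-900.
Saddle points occur where the two diagonal entries have opposite signs: (-3, -2), (-3, 3), (-2, -1), (-2, 4), (2, -2), (2, 3). Count: 6.

6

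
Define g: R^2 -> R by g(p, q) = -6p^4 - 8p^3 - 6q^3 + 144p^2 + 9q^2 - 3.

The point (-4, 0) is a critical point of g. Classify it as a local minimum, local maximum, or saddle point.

The mixed partial ∂²g/∂p∂q is 0, so the Hessian at any point is diag(g_pp, g_qq) = diag(24(-3p^2 - 2p + 12), 18(-2q + 1)).
At (-4, 0): H = diag(-672, 18).
The eigenvalues have opposite signs, so H is indefinite: a saddle point.

saddle point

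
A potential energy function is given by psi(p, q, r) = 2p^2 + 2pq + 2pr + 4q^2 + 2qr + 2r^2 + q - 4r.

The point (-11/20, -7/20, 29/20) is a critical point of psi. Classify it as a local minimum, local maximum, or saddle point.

local minimum

The Hessian is constant: H = [[4, 2, 2], [2, 8, 2], [2, 2, 4]].
Leading principal minors: Δ₁ = 4, Δ₂ = 28, Δ₃ = 80.
All leading minors are positive, so H is positive definite: a local minimum.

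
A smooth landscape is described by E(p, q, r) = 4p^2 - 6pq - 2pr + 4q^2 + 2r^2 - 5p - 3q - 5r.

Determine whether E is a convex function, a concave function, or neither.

convex

E is quadratic, so its Hessian is the constant matrix H = [[8, -6, -2], [-6, 8, 0], [-2, 0, 4]].
Leading principal minors: 8, 28, 80.
All positive ⇒ H ≻ 0 ⇒ convex.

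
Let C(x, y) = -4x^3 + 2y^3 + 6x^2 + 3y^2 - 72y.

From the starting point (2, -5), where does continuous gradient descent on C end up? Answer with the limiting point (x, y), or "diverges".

C is separable, so gradient descent decouples: x follows -∂C/∂x, y follows -∂C/∂y.
∂C/∂x = -12x(x - 1); at x=2 this is -24, so x increases.
∂C/∂y = 6(y - 3)(y + 4); at y=-5 this is 48, so y decreases.
The x-coordinate has no critical point in that direction and runs off to infinity.

diverges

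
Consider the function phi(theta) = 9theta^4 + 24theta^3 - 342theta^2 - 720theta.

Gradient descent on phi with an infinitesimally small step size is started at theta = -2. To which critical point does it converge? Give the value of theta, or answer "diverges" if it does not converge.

phi'(theta) = 36(theta - 4)(theta + 1)(theta + 5), so phi'(-2) = 648.
Gradient descent moves in the -phi' direction, i.e. theta is decreasing.
The nearest critical point in that direction is theta = -5, where phi'' = 1296 > 0 (a local minimum). The iterate converges there.

-5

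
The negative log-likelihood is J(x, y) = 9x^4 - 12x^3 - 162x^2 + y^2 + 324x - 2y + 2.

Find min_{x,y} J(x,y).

-1376

J(x,y) separates as P(x) + Q(y) + 2, so its minimum is min P + min Q + 2.
P'(x) = 36(x - 3)(x - 1)(x + 3) vanishes at x ∈ {-3, 1, 3}; Q'(y) = 2y - 2 vanishes at y ∈ {1}.
Local minima of P (where P''>0): P(-3)=-1377, P(3)=-81. Local minima of Q: Q(1)=-1.
So the global minimum of J is P(-3) + Q(1) + 2 = -1377 − 1 + 2 = -1376, attained at (-3, 1).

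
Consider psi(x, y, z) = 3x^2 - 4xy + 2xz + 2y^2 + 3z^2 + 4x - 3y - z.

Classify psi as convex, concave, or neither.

convex

psi is quadratic, so its Hessian is the constant matrix H = [[6, -4, 2], [-4, 4, 0], [2, 0, 6]].
Leading principal minors: 6, 8, 32.
All positive ⇒ H ≻ 0 ⇒ convex.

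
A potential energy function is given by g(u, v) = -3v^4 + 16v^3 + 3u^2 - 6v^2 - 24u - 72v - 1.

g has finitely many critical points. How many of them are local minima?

1

g separates as a function of u plus a function of v, so ∇g=0 decouples.
∂g/∂u = 6(u - 4) = 0 at u ∈ {4}; ∂g/∂v = -12(v - 3)(v - 2)(v + 1) = 0 at v ∈ {-1, 2, 3}.
The Hessian is diagonal: diag(g_uu, g_vv). Second derivatives: g_uu(4)=6; g_vv(-1)=-144, g_vv(2)=36, g_vv(3)=-48.
Local minima occur where both diagonal entries positive: (4, 2). Count: 1.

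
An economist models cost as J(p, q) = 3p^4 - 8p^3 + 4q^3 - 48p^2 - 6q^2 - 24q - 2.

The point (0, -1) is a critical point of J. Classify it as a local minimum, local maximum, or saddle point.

The mixed partial ∂²J/∂p∂q is 0, so the Hessian at any point is diag(J_pp, J_qq) = diag(12(3p^2 - 4p - 8), 12(2q - 1)).
At (0, -1): H = diag(-96, -36).
Both eigenvalues are negative, so H is negative definite: a local maximum.

local maximum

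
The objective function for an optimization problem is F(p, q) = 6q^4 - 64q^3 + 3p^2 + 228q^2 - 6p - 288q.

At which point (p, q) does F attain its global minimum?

(1, 1)

F(p,q) separates as A(p) + B(q), so its minimum is min A + min B.
A'(p) = 6p - 6 vanishes at p ∈ {1}; B'(q) = 24(q - 4)(q - 3)(q - 1) vanishes at q ∈ {1, 3, 4}.
Local minima of A (where A''>0): A(1)=-3. Local minima of B: B(1)=-118, B(4)=-64.
So the global minimum of F is A(1) + B(1) = -3 − 118 = -121, attained at (1, 1).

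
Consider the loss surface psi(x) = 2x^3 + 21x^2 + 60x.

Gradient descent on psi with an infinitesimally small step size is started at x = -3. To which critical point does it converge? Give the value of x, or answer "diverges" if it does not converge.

psi'(x) = 6(x + 2)(x + 5), so psi'(-3) = -12.
Gradient descent moves in the -psi' direction, i.e. x is increasing.
The nearest critical point in that direction is x = -2, where psi'' = 18 > 0 (a local minimum). The iterate converges there.

-2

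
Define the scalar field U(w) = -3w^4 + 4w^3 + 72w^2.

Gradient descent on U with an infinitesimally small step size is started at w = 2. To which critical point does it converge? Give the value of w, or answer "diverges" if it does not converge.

U'(w) = -12w(w - 4)(w + 3), so U'(2) = 240.
Gradient descent moves in the -U' direction, i.e. w is decreasing.
The nearest critical point in that direction is w = 0, where U'' = 144 > 0 (a local minimum). The iterate converges there.

0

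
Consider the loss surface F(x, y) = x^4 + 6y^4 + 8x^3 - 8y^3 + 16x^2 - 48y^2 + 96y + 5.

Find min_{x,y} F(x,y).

F(x,y) separates as P(x) + Q(y) + 5, so its minimum is min P + min Q + 5.
P'(x) = 4x(x + 2)(x + 4) vanishes at x ∈ {-4, -2, 0}; Q'(y) = 24(y - 2)(y - 1)(y + 2) vanishes at y ∈ {-2, 1, 2}.
Local minima of P (where P''>0): P(-4)=0, P(0)=0. Local minima of Q: Q(-2)=-224, Q(2)=32.
So the global minimum of F is P(-4) + Q(-2) + 5 = 0 − 224 + 5 = -219, attained at (-4, -2).

-219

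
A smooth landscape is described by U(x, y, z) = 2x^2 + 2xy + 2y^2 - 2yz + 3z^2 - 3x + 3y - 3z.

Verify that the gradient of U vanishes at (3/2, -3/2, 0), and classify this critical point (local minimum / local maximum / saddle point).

local minimum

∇U = (4x + 2y - 3, 2x + 4y - 2z + 3, -2y + 6z - 3); substituting (3/2, -3/2, 0) gives ∇U = (0, 0, 0), so (3/2, -3/2, 0) is indeed a critical point.
The Hessian is constant: H = [[4, 2, 0], [2, 4, -2], [0, -2, 6]].
Leading principal minors: Δ₁ = 4, Δ₂ = 12, Δ₃ = 56.
All leading minors are positive, so H is positive definite: a local minimum.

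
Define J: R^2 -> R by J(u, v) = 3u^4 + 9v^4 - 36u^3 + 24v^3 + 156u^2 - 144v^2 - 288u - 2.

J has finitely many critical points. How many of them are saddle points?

4

J separates as a function of u plus a function of v, so ∇J=0 decouples.
∂J/∂u = 12(u - 4)(u - 3)(u - 2) = 0 at u ∈ {2, 3, 4}; ∂J/∂v = 36v(v - 2)(v + 4) = 0 at v ∈ {-4, 0, 2}.
The Hessian is diagonal: diag(J_uu, J_vv). Second derivatives: J_uu(2)=24, J_uu(3)=-12, J_uu(4)=24; J_vv(-4)=864, J_vv(0)=-288, J_vv(2)=432.
Saddle points occur where the two diagonal entries have opposite signs: (2, 0), (3, -4), (3, 2), (4, 0). Count: 4.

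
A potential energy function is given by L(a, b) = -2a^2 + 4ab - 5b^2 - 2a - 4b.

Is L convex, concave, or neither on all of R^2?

concave

L is quadratic, so its Hessian is the constant matrix H = [[-4, 4], [4, -10]].
det(H) = 24, tr(H) = -14.
det(H) > 0 and tr(H) < 0, so H is negative definite everywhere: concave.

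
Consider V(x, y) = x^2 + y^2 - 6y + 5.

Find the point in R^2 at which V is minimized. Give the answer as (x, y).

(0, 3)

V(x,y) separates as P(x) + Q(y) + 5, so its minimum is min P + min Q + 5.
P'(x) = 2x vanishes at x ∈ {0}; Q'(y) = 2y - 6 vanishes at y ∈ {3}.
Local minima of P (where P''>0): P(0)=0. Local minima of Q: Q(3)=-9.
So the global minimum of V is P(0) + Q(3) + 5 = 0 − 9 + 5 = -4, attained at (0, 3).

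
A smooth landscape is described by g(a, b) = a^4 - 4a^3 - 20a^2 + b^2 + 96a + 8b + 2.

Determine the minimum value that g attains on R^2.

g(a,b) separates as P(a) + Q(b) + 2, so its minimum is min P + min Q + 2.
P'(a) = 4(a - 4)(a - 2)(a + 3) vanishes at a ∈ {-3, 2, 4}; Q'(b) = 2b + 8 vanishes at b ∈ {-4}.
Local minima of P (where P''>0): P(-3)=-279, P(4)=64. Local minima of Q: Q(-4)=-16.
So the global minimum of g is P(-3) + Q(-4) + 2 = -279 − 16 + 2 = -293, attained at (-3, -4).

-293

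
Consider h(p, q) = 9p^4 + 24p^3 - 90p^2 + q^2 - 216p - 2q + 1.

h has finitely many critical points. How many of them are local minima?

2

h separates as a function of p plus a function of q, so ∇h=0 decouples.
∂h/∂p = 36(p - 2)(p + 1)(p + 3) = 0 at p ∈ {-3, -1, 2}; ∂h/∂q = 2(q - 1) = 0 at q ∈ {1}.
The Hessian is diagonal: diag(h_pp, h_qq). Second derivatives: h_pp(-3)=360, h_pp(-1)=-216, h_pp(2)=540; h_qq(1)=2.
Local minima occur where both diagonal entries positive: (-3, 1), (2, 1). Count: 2.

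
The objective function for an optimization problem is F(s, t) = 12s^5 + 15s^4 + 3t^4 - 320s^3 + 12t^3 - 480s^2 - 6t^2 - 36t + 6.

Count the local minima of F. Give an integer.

4

F separates as a function of s plus a function of t, so ∇F=0 decouples.
∂F/∂s = 60s(s - 4)(s + 1)(s + 4) = 0 at s ∈ {-4, -1, 0, 4}; ∂F/∂t = 12(t - 1)(t + 1)(t + 3) = 0 at t ∈ {-3, -1, 1}.
The Hessian is diagonal: diag(F_ss, F_tt). Second derivatives: F_ss(-4)=-5760, F_ss(-1)=900, F_ss(0)=-960, F_ss(4)=9600; F_tt(-3)=96, F_tt(-1)=-48, F_tt(1)=96.
Local minima occur where both diagonal entries positive: (-1, -3), (-1, 1), (4, -3), (4, 1). Count: 4.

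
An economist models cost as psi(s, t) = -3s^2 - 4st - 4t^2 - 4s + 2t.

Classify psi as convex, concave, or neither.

psi is quadratic, so its Hessian is the constant matrix H = [[-6, -4], [-4, -8]].
det(H) = 32, tr(H) = -14.
det(H) > 0 and tr(H) < 0, so H is negative definite everywhere: concave.

concave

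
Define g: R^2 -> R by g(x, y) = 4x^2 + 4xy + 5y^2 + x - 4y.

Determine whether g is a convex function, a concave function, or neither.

g is quadratic, so its Hessian is the constant matrix H = [[8, 4], [4, 10]].
det(H) = 64, tr(H) = 18.
det(H) > 0 and tr(H) > 0, so H is positive definite everywhere: convex.

convex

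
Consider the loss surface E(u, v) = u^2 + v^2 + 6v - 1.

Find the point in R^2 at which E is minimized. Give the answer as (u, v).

(0, -3)

E(u,v) separates as P(u) + Q(v) − 1, so its minimum is min P + min Q − 1.
P'(u) = 2u vanishes at u ∈ {0}; Q'(v) = 2v + 6 vanishes at v ∈ {-3}.
Local minima of P (where P''>0): P(0)=0. Local minima of Q: Q(-3)=-9.
So the global minimum of E is P(0) + Q(-3) − 1 = 0 − 9 − 1 = -10, attained at (0, -3).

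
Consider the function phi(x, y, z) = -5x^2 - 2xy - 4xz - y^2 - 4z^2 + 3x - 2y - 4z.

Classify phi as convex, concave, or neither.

phi is quadratic, so its Hessian is the constant matrix H = [[-10, -2, -4], [-2, -2, 0], [-4, 0, -8]].
Leading principal minors: -10, 16, -96.
Signs alternate −, +, − ⇒ H ≺ 0 ⇒ concave.

concave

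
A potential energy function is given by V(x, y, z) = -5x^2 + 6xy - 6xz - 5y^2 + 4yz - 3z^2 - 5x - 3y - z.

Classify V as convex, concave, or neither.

concave

V is quadratic, so its Hessian is the constant matrix H = [[-10, 6, -6], [6, -10, 4], [-6, 4, -6]].
Leading principal minors: -10, 64, -152.
Signs alternate −, +, − ⇒ H ≺ 0 ⇒ concave.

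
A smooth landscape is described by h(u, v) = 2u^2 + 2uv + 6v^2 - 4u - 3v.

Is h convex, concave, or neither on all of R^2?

h is quadratic, so its Hessian is the constant matrix H = [[4, 2], [2, 12]].
det(H) = 44, tr(H) = 16.
det(H) > 0 and tr(H) > 0, so H is positive definite everywhere: convex.

convex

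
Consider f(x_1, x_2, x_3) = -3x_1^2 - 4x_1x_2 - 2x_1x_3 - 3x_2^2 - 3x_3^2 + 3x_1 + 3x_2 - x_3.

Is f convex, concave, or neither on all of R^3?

concave

f is quadratic, so its Hessian is the constant matrix H = [[-6, -4, -2], [-4, -6, 0], [-2, 0, -6]].
Leading principal minors: -6, 20, -96.
Signs alternate −, +, − ⇒ H ≺ 0 ⇒ concave.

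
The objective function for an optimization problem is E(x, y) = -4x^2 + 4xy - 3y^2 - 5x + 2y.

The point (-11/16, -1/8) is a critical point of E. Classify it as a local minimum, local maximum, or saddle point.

local maximum

The Hessian of E is constant: H = [[-8, 4], [4, -6]].
det(H) = (-8)·(-6) − 4² = 32.
det(H) > 0 and tr(H) = -14 < 0, so H is negative definite and the point is a local maximum.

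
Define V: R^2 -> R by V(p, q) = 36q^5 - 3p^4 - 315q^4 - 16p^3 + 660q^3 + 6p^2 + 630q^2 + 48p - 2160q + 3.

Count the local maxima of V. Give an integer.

V separates as a function of p plus a function of q, so ∇V=0 decouples.
∂V/∂p = -12(p - 1)(p + 1)(p + 4) = 0 at p ∈ {-4, -1, 1}; ∂V/∂q = 180(q - 4)(q - 3)(q - 1)(q + 1) = 0 at q ∈ {-1, 1, 3, 4}.
The Hessian is diagonal: diag(V_pp, V_qq). Second derivatives: V_pp(-4)=-180, V_pp(-1)=72, V_pp(1)=-120; V_qq(-1)=-7200, V_qq(1)=2160, V_qq(3)=-1440, V_qq(4)=2700.
Local maxima occur where both diagonal entries negative: (-4, -1), (-4, 3), (1, -1), (1, 3). Count: 4.

4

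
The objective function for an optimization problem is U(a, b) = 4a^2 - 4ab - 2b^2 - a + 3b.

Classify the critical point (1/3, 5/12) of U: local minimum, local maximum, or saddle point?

saddle point

The Hessian of U is constant: H = [[8, -4], [-4, -4]].
det(H) = 8·(-4) − (-4)² = -48.
Since det(H) < 0, H is indefinite and the critical point is a saddle point.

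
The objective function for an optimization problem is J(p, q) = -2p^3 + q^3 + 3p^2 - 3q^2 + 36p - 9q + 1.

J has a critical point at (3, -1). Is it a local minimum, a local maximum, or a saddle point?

local maximum

The mixed partial ∂²J/∂p∂q is 0, so the Hessian at any point is diag(J_pp, J_qq) = diag(6(-2p + 1), 6(q - 1)).
At (3, -1): H = diag(-30, -12).
Both eigenvalues are negative, so H is negative definite: a local maximum.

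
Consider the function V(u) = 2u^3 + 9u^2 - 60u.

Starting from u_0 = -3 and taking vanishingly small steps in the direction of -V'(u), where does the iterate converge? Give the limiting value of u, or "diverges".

V'(u) = 6(u - 2)(u + 5), so V'(-3) = -60.
Gradient descent moves in the -V' direction, i.e. u is increasing.
The nearest critical point in that direction is u = 2, where V'' = 42 > 0 (a local minimum). The iterate converges there.

2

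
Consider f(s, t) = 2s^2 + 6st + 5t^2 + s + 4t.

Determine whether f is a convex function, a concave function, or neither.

convex

f is quadratic, so its Hessian is the constant matrix H = [[4, 6], [6, 10]].
det(H) = 4, tr(H) = 14.
det(H) > 0 and tr(H) > 0, so H is positive definite everywhere: convex.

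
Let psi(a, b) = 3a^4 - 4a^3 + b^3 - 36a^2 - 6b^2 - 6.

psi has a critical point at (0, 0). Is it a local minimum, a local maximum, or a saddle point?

local maximum

The mixed partial ∂²psi/∂a∂b is 0, so the Hessian at any point is diag(psi_aa, psi_bb) = diag(12(3a^2 - 2a - 6), 6(b - 2)).
At (0, 0): H = diag(-72, -12).
Both eigenvalues are negative, so H is negative definite: a local maximum.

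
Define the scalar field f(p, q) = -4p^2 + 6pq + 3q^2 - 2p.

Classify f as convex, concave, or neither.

neither

f is quadratic, so its Hessian is the constant matrix H = [[-8, 6], [6, 6]].
det(H) = -84, tr(H) = -2.
det(H) < 0, so H is indefinite: neither convex nor concave.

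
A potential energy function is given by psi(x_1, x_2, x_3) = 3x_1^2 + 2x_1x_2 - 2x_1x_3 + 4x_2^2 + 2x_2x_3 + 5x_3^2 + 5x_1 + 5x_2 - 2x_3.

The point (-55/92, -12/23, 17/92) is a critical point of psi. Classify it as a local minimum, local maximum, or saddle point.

The Hessian is constant: H = [[6, 2, -2], [2, 8, 2], [-2, 2, 10]].
Leading principal minors: Δ₁ = 6, Δ₂ = 44, Δ₃ = 368.
All leading minors are positive, so H is positive definite: a local minimum.

local minimum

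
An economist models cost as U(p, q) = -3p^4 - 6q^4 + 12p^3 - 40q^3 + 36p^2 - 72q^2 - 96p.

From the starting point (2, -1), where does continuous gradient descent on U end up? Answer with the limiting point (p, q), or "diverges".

(1, -2)

U is separable, so gradient descent decouples: p follows -∂U/∂p, q follows -∂U/∂q.
∂U/∂p = -12(p - 4)(p - 1)(p + 2); at p=2 this is 96, so p decreases.
∂U/∂q = -24q(q + 2)(q + 3); at q=-1 this is 48, so q decreases.
p converges to its nearest critical value 1 (a local min of the p-part); q converges to -2. The iterate converges to (1, -2).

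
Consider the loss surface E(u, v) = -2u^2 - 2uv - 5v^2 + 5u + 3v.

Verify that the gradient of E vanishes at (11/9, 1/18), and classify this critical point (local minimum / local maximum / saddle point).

local maximum

∇E = (-4u - 2v + 5, -2u - 10v + 3); substituting (11/9, 1/18) gives ∇E = (0, 0), so (11/9, 1/18) is indeed a critical point.
The Hessian of E is constant: H = [[-4, -2], [-2, -10]].
det(H) = (-4)·(-10) − (-2)² = 36.
det(H) > 0 and tr(H) = -14 < 0, so H is negative definite and the point is a local maximum.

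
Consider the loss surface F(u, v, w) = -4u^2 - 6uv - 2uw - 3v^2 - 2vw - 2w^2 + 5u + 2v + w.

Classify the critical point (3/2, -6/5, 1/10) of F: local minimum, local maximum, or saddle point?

The Hessian is constant: H = [[-8, -6, -2], [-6, -6, -2], [-2, -2, -4]].
Leading principal minors: Δ₁ = -8, Δ₂ = 12, Δ₃ = -40.
The minors alternate sign starting negative (−, +, −), so H is negative definite: a local maximum.

local maximum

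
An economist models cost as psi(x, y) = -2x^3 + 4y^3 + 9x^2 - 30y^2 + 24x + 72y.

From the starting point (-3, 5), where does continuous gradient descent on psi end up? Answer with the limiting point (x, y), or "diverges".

psi is separable, so gradient descent decouples: x follows -∂psi/∂x, y follows -∂psi/∂y.
∂psi/∂x = -6(x - 4)(x + 1); at x=-3 this is -84, so x increases.
∂psi/∂y = 12(y - 3)(y - 2); at y=5 this is 72, so y decreases.
x converges to its nearest critical value -1 (a local min of the x-part); y converges to 3. The iterate converges to (-1, 3).

(-1, 3)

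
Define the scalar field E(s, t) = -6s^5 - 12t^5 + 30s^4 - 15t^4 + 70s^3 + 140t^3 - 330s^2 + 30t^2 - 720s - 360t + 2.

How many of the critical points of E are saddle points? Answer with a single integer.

E separates as a function of s plus a function of t, so ∇E=0 decouples.
∂E/∂s = -30(s - 4)(s - 3)(s + 1)(s + 2) = 0 at s ∈ {-2, -1, 3, 4}; ∂E/∂t = -60(t - 2)(t - 1)(t + 1)(t + 3) = 0 at t ∈ {-3, -1, 1, 2}.
The Hessian is diagonal: diag(E_ss, E_tt). Second derivatives: E_ss(-2)=900, E_ss(-1)=-600, E_ss(3)=600, E_ss(4)=-900; E_tt(-3)=2400, E_tt(-1)=-720, E_tt(1)=480, E_tt(2)=-900.
Saddle points occur where the two diagonal entries have opposite signs: (-2, -1), (-2, 2), (-1, -3), (-1, 1), (3, -1), (3, 2), (4, -3), (4, 1). Count: 8.

8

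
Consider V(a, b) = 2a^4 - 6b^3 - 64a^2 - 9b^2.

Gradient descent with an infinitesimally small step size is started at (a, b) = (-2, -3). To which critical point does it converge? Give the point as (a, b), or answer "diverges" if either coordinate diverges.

V is separable, so gradient descent decouples: a follows -∂V/∂a, b follows -∂V/∂b.
∂V/∂a = 8a(a - 4)(a + 4); at a=-2 this is 192, so a decreases.
∂V/∂b = -18b(b + 1); at b=-3 this is -108, so b increases.
a converges to its nearest critical value -4 (a local min of the a-part); b converges to -1. The iterate converges to (-4, -1).

(-4, -1)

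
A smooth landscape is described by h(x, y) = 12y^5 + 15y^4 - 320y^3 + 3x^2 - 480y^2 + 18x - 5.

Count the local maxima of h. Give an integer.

0

h separates as a function of x plus a function of y, so ∇h=0 decouples.
∂h/∂x = 6(x + 3) = 0 at x ∈ {-3}; ∂h/∂y = 60y(y - 4)(y + 1)(y + 4) = 0 at y ∈ {-4, -1, 0, 4}.
The Hessian is diagonal: diag(h_xx, h_yy). Second derivatives: h_xx(-3)=6; h_yy(-4)=-5760, h_yy(-1)=900, h_yy(0)=-960, h_yy(4)=9600.
Local maxima occur where both diagonal entries negative: none. Count: 0.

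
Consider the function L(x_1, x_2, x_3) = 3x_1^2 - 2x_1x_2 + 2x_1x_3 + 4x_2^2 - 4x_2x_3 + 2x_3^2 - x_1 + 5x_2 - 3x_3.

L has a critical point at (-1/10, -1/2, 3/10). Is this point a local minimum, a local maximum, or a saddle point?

The Hessian is constant: H = [[6, -2, 2], [-2, 8, -4], [2, -4, 4]].
Leading principal minors: Δ₁ = 6, Δ₂ = 44, Δ₃ = 80.
All leading minors are positive, so H is positive definite: a local minimum.

local minimum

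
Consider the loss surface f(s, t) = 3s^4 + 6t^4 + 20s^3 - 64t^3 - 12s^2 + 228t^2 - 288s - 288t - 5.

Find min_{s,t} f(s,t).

-539

f(s,t) separates as P(s) + Q(t) − 5, so its minimum is min P + min Q − 5.
P'(s) = 12(s - 2)(s + 3)(s + 4) vanishes at s ∈ {-4, -3, 2}; Q'(t) = 24(t - 4)(t - 3)(t - 1) vanishes at t ∈ {1, 3, 4}.
Local minima of P (where P''>0): P(-4)=448, P(2)=-416. Local minima of Q: Q(1)=-118, Q(4)=-64.
So the global minimum of f is P(2) + Q(1) − 5 = -416 − 118 − 5 = -539, attained at (2, 1).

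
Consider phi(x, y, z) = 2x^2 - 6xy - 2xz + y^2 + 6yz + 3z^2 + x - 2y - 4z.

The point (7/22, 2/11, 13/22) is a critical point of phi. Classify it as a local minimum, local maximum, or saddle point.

The Hessian is constant: H = [[4, -6, -2], [-6, 2, 6], [-2, 6, 6]].
Leading principal minors: Δ₁ = 4, Δ₂ = -28, Δ₃ = -176.
The minors fit neither the all-positive nor the alternating-sign pattern, so H is indefinite: a saddle point.

saddle point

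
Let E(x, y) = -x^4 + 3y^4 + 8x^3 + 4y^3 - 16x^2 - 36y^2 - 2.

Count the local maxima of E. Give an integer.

E separates as a function of x plus a function of y, so ∇E=0 decouples.
∂E/∂x = -4x(x - 4)(x - 2) = 0 at x ∈ {0, 2, 4}; ∂E/∂y = 12y(y - 2)(y + 3) = 0 at y ∈ {-3, 0, 2}.
The Hessian is diagonal: diag(E_xx, E_yy). Second derivatives: E_xx(0)=-32, E_xx(2)=16, E_xx(4)=-32; E_yy(-3)=180, E_yy(0)=-72, E_yy(2)=120.
Local maxima occur where both diagonal entries negative: (0, 0), (4, 0). Count: 2.

2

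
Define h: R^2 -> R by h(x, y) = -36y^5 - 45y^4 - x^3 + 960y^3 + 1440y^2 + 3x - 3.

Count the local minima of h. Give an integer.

2

h separates as a function of x plus a function of y, so ∇h=0 decouples.
∂h/∂x = -3(x - 1)(x + 1) = 0 at x ∈ {-1, 1}; ∂h/∂y = -180y(y - 4)(y + 1)(y + 4) = 0 at y ∈ {-4, -1, 0, 4}.
The Hessian is diagonal: diag(h_xx, h_yy). Second derivatives: h_xx(-1)=6, h_xx(1)=-6; h_yy(-4)=17280, h_yy(-1)=-2700, h_yy(0)=2880, h_yy(4)=-28800.
Local minima occur where both diagonal entries positive: (-1, -4), (-1, 0). Count: 2.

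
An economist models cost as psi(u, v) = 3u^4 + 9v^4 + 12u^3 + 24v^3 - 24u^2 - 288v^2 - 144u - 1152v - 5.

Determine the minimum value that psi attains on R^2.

-5621

psi(u,v) separates as P(u) + Q(v) − 5, so its minimum is min P + min Q − 5.
P'(u) = 12(u - 2)(u + 2)(u + 3) vanishes at u ∈ {-3, -2, 2}; Q'(v) = 36(v - 4)(v + 2)(v + 4) vanishes at v ∈ {-4, -2, 4}.
Local minima of P (where P''>0): P(-3)=135, P(2)=-240. Local minima of Q: Q(-4)=768, Q(4)=-5376.
So the global minimum of psi is P(2) + Q(4) − 5 = -240 − 5376 − 5 = -5621, attained at (2, 4).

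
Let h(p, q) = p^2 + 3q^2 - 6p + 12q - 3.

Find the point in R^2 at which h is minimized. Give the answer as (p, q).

(3, -2)

h(p,q) separates as A(p) + B(q) − 3, so its minimum is min A + min B − 3.
A'(p) = 2p - 6 vanishes at p ∈ {3}; B'(q) = 6q + 12 vanishes at q ∈ {-2}.
Local minima of A (where A''>0): A(3)=-9. Local minima of B: B(-2)=-12.
So the global minimum of h is A(3) + B(-2) − 3 = -9 − 12 − 3 = -24, attained at (3, -2).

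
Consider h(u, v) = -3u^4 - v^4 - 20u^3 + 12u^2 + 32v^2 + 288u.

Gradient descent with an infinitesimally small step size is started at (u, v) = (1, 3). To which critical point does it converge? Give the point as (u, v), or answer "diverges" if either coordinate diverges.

(-3, 0)

h is separable, so gradient descent decouples: u follows -∂h/∂u, v follows -∂h/∂v.
∂h/∂u = -12(u - 2)(u + 3)(u + 4); at u=1 this is 240, so u decreases.
∂h/∂v = -4v(v - 4)(v + 4); at v=3 this is 84, so v decreases.
u converges to its nearest critical value -3 (a local min of the u-part); v converges to 0. The iterate converges to (-3, 0).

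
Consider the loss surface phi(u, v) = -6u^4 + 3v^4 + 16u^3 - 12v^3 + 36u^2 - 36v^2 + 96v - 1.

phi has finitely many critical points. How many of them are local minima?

phi separates as a function of u plus a function of v, so ∇phi=0 decouples.
∂phi/∂u = -24u(u - 3)(u + 1) = 0 at u ∈ {-1, 0, 3}; ∂phi/∂v = 12(v - 4)(v - 1)(v + 2) = 0 at v ∈ {-2, 1, 4}.
The Hessian is diagonal: diag(phi_uu, phi_vv). Second derivatives: phi_uu(-1)=-96, phi_uu(0)=72, phi_uu(3)=-288; phi_vv(-2)=216, phi_vv(1)=-108, phi_vv(4)=216.
Local minima occur where both diagonal entries positive: (0, -2), (0, 4). Count: 2.

2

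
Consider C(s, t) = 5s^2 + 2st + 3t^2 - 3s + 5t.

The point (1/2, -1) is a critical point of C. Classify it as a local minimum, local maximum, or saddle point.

The Hessian of C is constant: H = [[10, 2], [2, 6]].
det(H) = 10·6 − 2² = 56.
det(H) > 0 and tr(H) = 16 > 0, so H is positive definite and the point is a local minimum.

local minimum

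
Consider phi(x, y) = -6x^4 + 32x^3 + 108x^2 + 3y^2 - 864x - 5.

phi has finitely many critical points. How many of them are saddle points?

phi separates as a function of x plus a function of y, so ∇phi=0 decouples.
∂phi/∂x = -24(x - 4)(x - 3)(x + 3) = 0 at x ∈ {-3, 3, 4}; ∂phi/∂y = 6y = 0 at y ∈ {0}.
The Hessian is diagonal: diag(phi_xx, phi_yy). Second derivatives: phi_xx(-3)=-1008, phi_xx(3)=144, phi_xx(4)=-168; phi_yy(0)=6.
Saddle points occur where the two diagonal entries have opposite signs: (-3, 0), (4, 0). Count: 2.

2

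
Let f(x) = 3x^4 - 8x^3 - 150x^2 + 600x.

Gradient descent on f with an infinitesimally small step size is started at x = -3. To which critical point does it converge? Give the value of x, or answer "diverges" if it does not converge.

-5

f'(x) = 12(x - 5)(x - 2)(x + 5), so f'(-3) = 960.
Gradient descent moves in the -f' direction, i.e. x is decreasing.
The nearest critical point in that direction is x = -5, where f'' = 840 > 0 (a local minimum). The iterate converges there.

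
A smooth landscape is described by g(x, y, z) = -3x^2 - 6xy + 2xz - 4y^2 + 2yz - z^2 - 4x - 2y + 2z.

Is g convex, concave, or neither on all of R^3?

concave

g is quadratic, so its Hessian is the constant matrix H = [[-6, -6, 2], [-6, -8, 2], [2, 2, -2]].
Leading principal minors: -6, 12, -16.
Signs alternate −, +, − ⇒ H ≺ 0 ⇒ concave.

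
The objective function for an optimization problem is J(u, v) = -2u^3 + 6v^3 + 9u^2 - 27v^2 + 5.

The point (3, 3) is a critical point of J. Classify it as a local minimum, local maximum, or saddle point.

The mixed partial ∂²J/∂u∂v is 0, so the Hessian at any point is diag(J_uu, J_vv) = diag(6(-2u + 3), 18(2v - 3)).
At (3, 3): H = diag(-18, 54).
The eigenvalues have opposite signs, so H is indefinite: a saddle point.

saddle point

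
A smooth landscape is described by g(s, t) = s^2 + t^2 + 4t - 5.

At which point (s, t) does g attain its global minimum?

g(s,t) separates as P(s) + Q(t) − 5, so its minimum is min P + min Q − 5.
P'(s) = 2s vanishes at s ∈ {0}; Q'(t) = 2(t + 2) vanishes at t ∈ {-2}.
Local minima of P (where P''>0): P(0)=0. Local minima of Q: Q(-2)=-4.
So the global minimum of g is P(0) + Q(-2) − 5 = 0 − 4 − 5 = -9, attained at (0, -2).

(0, -2)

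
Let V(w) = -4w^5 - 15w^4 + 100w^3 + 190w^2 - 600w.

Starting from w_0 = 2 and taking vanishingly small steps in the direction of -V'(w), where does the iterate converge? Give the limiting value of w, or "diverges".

V'(w) = -20(w - 3)(w - 1)(w + 2)(w + 5), so V'(2) = 560.
Gradient descent moves in the -V' direction, i.e. w is decreasing.
The nearest critical point in that direction is w = 1, where V'' = 720 > 0 (a local minimum). The iterate converges there.

1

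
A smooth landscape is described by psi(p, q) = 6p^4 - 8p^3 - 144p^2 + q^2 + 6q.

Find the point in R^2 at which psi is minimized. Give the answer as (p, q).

(4, -3)

psi(p,q) separates as A(p) + B(q), so its minimum is min A + min B.
A'(p) = 24p(p - 4)(p + 3) vanishes at p ∈ {-3, 0, 4}; B'(q) = 2q + 6 vanishes at q ∈ {-3}.
Local minima of A (where A''>0): A(-3)=-594, A(4)=-1280. Local minima of B: B(-3)=-9.
So the global minimum of psi is A(4) + B(-3) = -1280 − 9 = -1289, attained at (4, -3).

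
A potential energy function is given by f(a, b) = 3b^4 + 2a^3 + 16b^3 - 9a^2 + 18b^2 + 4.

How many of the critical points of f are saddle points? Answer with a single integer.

3

f separates as a function of a plus a function of b, so ∇f=0 decouples.
∂f/∂a = 6a(a - 3) = 0 at a ∈ {0, 3}; ∂f/∂b = 12b(b + 1)(b + 3) = 0 at b ∈ {-3, -1, 0}.
The Hessian is diagonal: diag(f_aa, f_bb). Second derivatives: f_aa(0)=-18, f_aa(3)=18; f_bb(-3)=72, f_bb(-1)=-24, f_bb(0)=36.
Saddle points occur where the two diagonal entries have opposite signs: (0, -3), (0, 0), (3, -1). Count: 3.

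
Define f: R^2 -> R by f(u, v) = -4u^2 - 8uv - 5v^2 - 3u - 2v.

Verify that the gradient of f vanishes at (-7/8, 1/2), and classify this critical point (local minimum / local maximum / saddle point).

∇f = (-8u - 8v - 3, -8u - 10v - 2); substituting (-7/8, 1/2) gives ∇f = (0, 0), so (-7/8, 1/2) is indeed a critical point.
The Hessian of f is constant: H = [[-8, -8], [-8, -10]].
det(H) = (-8)·(-10) − (-8)² = 16.
det(H) > 0 and tr(H) = -18 < 0, so H is negative definite and the point is a local maximum.

local maximum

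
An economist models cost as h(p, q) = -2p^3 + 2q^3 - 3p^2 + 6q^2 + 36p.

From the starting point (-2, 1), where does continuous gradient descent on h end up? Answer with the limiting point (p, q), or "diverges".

(-3, 0)

h is separable, so gradient descent decouples: p follows -∂h/∂p, q follows -∂h/∂q.
∂h/∂p = -6(p - 2)(p + 3); at p=-2 this is 24, so p decreases.
∂h/∂q = 6q(q + 2); at q=1 this is 18, so q decreases.
p converges to its nearest critical value -3 (a local min of the p-part); q converges to 0. The iterate converges to (-3, 0).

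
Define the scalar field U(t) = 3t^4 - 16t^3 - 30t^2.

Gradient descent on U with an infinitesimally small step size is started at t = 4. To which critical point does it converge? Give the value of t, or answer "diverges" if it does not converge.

U'(t) = 12t(t - 5)(t + 1), so U'(4) = -240.
Gradient descent moves in the -U' direction, i.e. t is increasing.
The nearest critical point in that direction is t = 5, where U'' = 360 > 0 (a local minimum). The iterate converges there.

5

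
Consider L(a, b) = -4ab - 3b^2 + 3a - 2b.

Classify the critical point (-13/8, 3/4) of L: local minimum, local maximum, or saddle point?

saddle point

The Hessian of L is constant: H = [[0, -4], [-4, -6]].
det(H) = 0·(-6) − (-4)² = -16.
Since det(H) < 0, H is indefinite and the critical point is a saddle point.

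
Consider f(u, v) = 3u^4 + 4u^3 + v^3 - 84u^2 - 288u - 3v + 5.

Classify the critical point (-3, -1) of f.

saddle point

The mixed partial ∂²f/∂u∂v is 0, so the Hessian at any point is diag(f_uu, f_vv) = diag(12(3u^2 + 2u - 14), 6v).
At (-3, -1): H = diag(84, -6).
The eigenvalues have opposite signs, so H is indefinite: a saddle point.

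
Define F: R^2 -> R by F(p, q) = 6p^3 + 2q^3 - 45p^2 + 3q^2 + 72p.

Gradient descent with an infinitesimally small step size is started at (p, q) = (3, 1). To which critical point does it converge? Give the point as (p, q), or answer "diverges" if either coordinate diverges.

F is separable, so gradient descent decouples: p follows -∂F/∂p, q follows -∂F/∂q.
∂F/∂p = 18(p - 4)(p - 1); at p=3 this is -36, so p increases.
∂F/∂q = 6q(q + 1); at q=1 this is 12, so q decreases.
p converges to its nearest critical value 4 (a local min of the p-part); q converges to 0. The iterate converges to (4, 0).

(4, 0)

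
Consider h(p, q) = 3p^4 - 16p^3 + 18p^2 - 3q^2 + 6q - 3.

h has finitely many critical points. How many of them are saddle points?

h separates as a function of p plus a function of q, so ∇h=0 decouples.
∂h/∂p = 12p(p - 3)(p - 1) = 0 at p ∈ {0, 1, 3}; ∂h/∂q = -6(q - 1) = 0 at q ∈ {1}.
The Hessian is diagonal: diag(h_pp, h_qq). Second derivatives: h_pp(0)=36, h_pp(1)=-24, h_pp(3)=72; h_qq(1)=-6.
Saddle points occur where the two diagonal entries have opposite signs: (0, 1), (3, 1). Count: 2.

2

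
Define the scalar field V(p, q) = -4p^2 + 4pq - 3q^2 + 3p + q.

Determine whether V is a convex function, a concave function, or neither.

concave

V is quadratic, so its Hessian is the constant matrix H = [[-8, 4], [4, -6]].
det(H) = 32, tr(H) = -14.
det(H) > 0 and tr(H) < 0, so H is negative definite everywhere: concave.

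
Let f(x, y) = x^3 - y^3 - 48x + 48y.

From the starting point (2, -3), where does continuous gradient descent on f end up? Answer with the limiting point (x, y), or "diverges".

(4, -4)

f is separable, so gradient descent decouples: x follows -∂f/∂x, y follows -∂f/∂y.
∂f/∂x = 3(x - 4)(x + 4); at x=2 this is -36, so x increases.
∂f/∂y = -3(y - 4)(y + 4); at y=-3 this is 21, so y decreases.
x converges to its nearest critical value 4 (a local min of the x-part); y converges to -4. The iterate converges to (4, -4).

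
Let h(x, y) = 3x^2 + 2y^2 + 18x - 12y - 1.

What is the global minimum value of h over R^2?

-46

h(x,y) separates as P(x) + Q(y) − 1, so its minimum is min P + min Q − 1.
P'(x) = 6x + 18 vanishes at x ∈ {-3}; Q'(y) = 4y - 12 vanishes at y ∈ {3}.
Local minima of P (where P''>0): P(-3)=-27. Local minima of Q: Q(3)=-18.
So the global minimum of h is P(-3) + Q(3) − 1 = -27 − 18 − 1 = -46, attained at (-3, 3).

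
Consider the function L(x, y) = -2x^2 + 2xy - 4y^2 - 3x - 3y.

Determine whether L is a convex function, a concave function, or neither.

concave

L is quadratic, so its Hessian is the constant matrix H = [[-4, 2], [2, -8]].
det(H) = 28, tr(H) = -12.
det(H) > 0 and tr(H) < 0, so H is negative definite everywhere: concave.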